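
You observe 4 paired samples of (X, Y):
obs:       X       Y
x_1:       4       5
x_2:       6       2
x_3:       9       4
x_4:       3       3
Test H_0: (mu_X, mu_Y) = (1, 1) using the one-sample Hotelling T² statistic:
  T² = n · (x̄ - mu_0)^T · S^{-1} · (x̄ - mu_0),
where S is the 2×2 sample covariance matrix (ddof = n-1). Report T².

Step 1 — sample mean vector:
  mean(X) = (4 + 6 + 9 + 3) / 4 = 22/4 = 5.5
  mean(Y) = (5 + 2 + 4 + 3) / 4 = 14/4 = 3.5
  x̄ = (5.5, 3.5),  deviation x̄ - mu_0 = (5.5, 3.5) - (1, 1) = (4.5, 2.5).

Step 2 — sample covariance matrix, S[i,j] = (1/(n-1)) · Σ_k (x_{k,i} - mean_i) · (x_{k,j} - mean_j), divisor n-1 = 3:
  S[X,X] = ((-1.5)·(-1.5) + (0.5)·(0.5) + (3.5)·(3.5) + (-2.5)·(-2.5)) / 3 = 21/3 = 7
  S[X,Y] = ((-1.5)·(1.5) + (0.5)·(-1.5) + (3.5)·(0.5) + (-2.5)·(-0.5)) / 3 = 0/3 = 0
  S[Y,Y] = ((1.5)·(1.5) + (-1.5)·(-1.5) + (0.5)·(0.5) + (-0.5)·(-0.5)) / 3 = 5/3 = 1.6667
  S = [[7, 0],
 [0, 1.6667]].

Step 3 — invert S. det(S) = 7·1.6667 - (0)² = 11.6667.
  S^{-1} = (1/det) · [[d, -b], [-b, a]] = [[0.1429, 0],
 [0, 0.6]].

Step 4 — quadratic form (x̄ - mu_0)^T · S^{-1} · (x̄ - mu_0):
  S^{-1} · (x̄ - mu_0) = (0.6429, 1.5),
  (x̄ - mu_0)^T · [...] = (4.5)·(0.6429) + (2.5)·(1.5) = 6.6429.

Step 5 — scale by n: T² = 4 · 6.6429 = 26.5714.

T² ≈ 26.5714


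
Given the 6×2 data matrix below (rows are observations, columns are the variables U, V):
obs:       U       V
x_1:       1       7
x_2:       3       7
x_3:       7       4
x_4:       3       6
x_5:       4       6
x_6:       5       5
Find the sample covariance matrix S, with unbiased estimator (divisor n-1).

Step 1 — column means:
  mean(U) = (1 + 3 + 7 + 3 + 4 + 5) / 6 = 23/6 = 3.8333
  mean(V) = (7 + 7 + 4 + 6 + 6 + 5) / 6 = 35/6 = 5.8333

Step 2 — sample covariance S[i,j] = (1/(n-1)) · Σ_k (x_{k,i} - mean_i) · (x_{k,j} - mean_j), with n-1 = 5.
  S[U,U] = ((-2.8333)·(-2.8333) + (-0.8333)·(-0.8333) + (3.1667)·(3.1667) + (-0.8333)·(-0.8333) + (0.1667)·(0.1667) + (1.1667)·(1.1667)) / 5 = 20.8333/5 = 4.1667
  S[U,V] = ((-2.8333)·(1.1667) + (-0.8333)·(1.1667) + (3.1667)·(-1.8333) + (-0.8333)·(0.1667) + (0.1667)·(0.1667) + (1.1667)·(-0.8333)) / 5 = -11.1667/5 = -2.2333
  S[V,V] = ((1.1667)·(1.1667) + (1.1667)·(1.1667) + (-1.8333)·(-1.8333) + (0.1667)·(0.1667) + (0.1667)·(0.1667) + (-0.8333)·(-0.8333)) / 5 = 6.8333/5 = 1.3667

S is symmetric (S[j,i] = S[i,j]). Assembling:

S = [[4.1667, -2.2333],
 [-2.2333, 1.3667]]


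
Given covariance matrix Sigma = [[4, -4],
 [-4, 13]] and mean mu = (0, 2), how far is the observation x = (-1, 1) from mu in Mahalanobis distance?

Step 1 — centre the observation: (x - mu) = (-1, -1).

Step 2 — invert Sigma. det(Sigma) = 4·13 - (-4)² = 36.
  Sigma^{-1} = (1/det) · [[d, -b], [-b, a]] = [[0.3611, 0.1111],
 [0.1111, 0.1111]].

Step 3 — form the quadratic (x - mu)^T · Sigma^{-1} · (x - mu):
  Sigma^{-1} · (x - mu) = (-0.4722, -0.2222).
  (x - mu)^T · [Sigma^{-1} · (x - mu)] = (-1)·(-0.4722) + (-1)·(-0.2222) = 0.6944.

Step 4 — take square root: d = √(0.6944) ≈ 0.8333.

d(x, mu) = √(0.6944) ≈ 0.8333


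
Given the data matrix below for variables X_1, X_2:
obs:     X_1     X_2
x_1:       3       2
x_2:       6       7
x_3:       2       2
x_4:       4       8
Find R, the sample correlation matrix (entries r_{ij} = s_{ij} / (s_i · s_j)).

Step 1 — column means:
  mean(X_1) = (3 + 6 + 2 + 4) / 4 = 15/4 = 3.75
  mean(X_2) = (2 + 7 + 2 + 8) / 4 = 19/4 = 4.75

Step 2 — sample variances and covariances s[i,j] = (1/(n-1)) · Σ_k (x_{k,i} - mean_i) · (x_{k,j} - mean_j), with n-1 = 3:
  s[X_1,X_1] = ((-0.75)·(-0.75) + (2.25)·(2.25) + (-1.75)·(-1.75) + (0.25)·(0.25)) / 3 = 8.75/3 = 2.9167
  s[X_1,X_2] = ((-0.75)·(-2.75) + (2.25)·(2.25) + (-1.75)·(-2.75) + (0.25)·(3.25)) / 3 = 12.75/3 = 4.25
  s[X_2,X_2] = ((-2.75)·(-2.75) + (2.25)·(2.25) + (-2.75)·(-2.75) + (3.25)·(3.25)) / 3 = 30.75/3 = 10.25
  Sample standard deviations s_i = √(s[i,i]):
  s(X_1) = √(2.9167) = 1.7078
  s(X_2) = √(10.25) = 3.2016

Step 3 — r_{ij} = s_{ij} / (s_i · s_j):
  r[X_1,X_1] = 1 (diagonal).
  r[X_1,X_2] = 4.25 / (1.7078 · 3.2016) = 4.25 / 5.4677 = 0.7773
  r[X_2,X_2] = 1 (diagonal).

R is symmetric with unit diagonal. Assembling:

R = [[1, 0.7773],
 [0.7773, 1]]


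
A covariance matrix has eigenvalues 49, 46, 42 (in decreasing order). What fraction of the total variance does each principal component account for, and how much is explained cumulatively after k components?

Step 1 — total variance = trace(Sigma) = Σ λ_i = 49 + 46 + 42 = 137.

Step 2 — fraction explained by component i = λ_i / Σ λ:
  PC1: 49/137 = 0.3577
  PC2: 46/137 = 0.3358
  PC3: 42/137 = 0.3066

Step 3 — cumulative fraction after k components = (λ_1 + ... + λ_k) / Σ λ:
  k = 1: 49/137 = 0.3577
  k = 2: (49 + 46)/137 = 95/137 = 0.6934
  k = 3: (49 + 46 + 42)/137 = 137/137 = 1

Summary (fraction, with percent):

explained: PC1 0.3577 (35.77%), PC2 0.3358 (33.58%), PC3 0.3066 (30.66%);  cumulative: 0.3577, 0.6934, 1


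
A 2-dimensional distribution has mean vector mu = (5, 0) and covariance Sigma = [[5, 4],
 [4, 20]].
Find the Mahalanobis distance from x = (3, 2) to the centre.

Step 1 — centre the observation: (x - mu) = (-2, 2).

Step 2 — invert Sigma. det(Sigma) = 5·20 - (4)² = 84.
  Sigma^{-1} = (1/det) · [[d, -b], [-b, a]] = [[0.2381, -0.0476],
 [-0.0476, 0.0595]].

Step 3 — form the quadratic (x - mu)^T · Sigma^{-1} · (x - mu):
  Sigma^{-1} · (x - mu) = (-0.5714, 0.2143).
  (x - mu)^T · [Sigma^{-1} · (x - mu)] = (-2)·(-0.5714) + (2)·(0.2143) = 1.5714.

Step 4 — take square root: d = √(1.5714) ≈ 1.2536.

d(x, mu) = √(1.5714) ≈ 1.2536


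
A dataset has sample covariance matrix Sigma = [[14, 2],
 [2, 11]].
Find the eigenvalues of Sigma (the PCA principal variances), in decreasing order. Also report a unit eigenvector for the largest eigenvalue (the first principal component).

Step 1 — characteristic polynomial of 2×2 Sigma:
  det(Sigma - λI) = λ² - trace · λ + det = 0.
  trace = 14 + 11 = 25, det = 14·11 - (2)² = 150.
Step 2 — discriminant:
  Δ = trace² - 4·det = 625 - 600 = 25.
Step 3 — eigenvalues:
  λ = (trace ± √Δ)/2 = (25 ± 5)/2,
  λ_1 = 15,  λ_2 = 10.

Step 4 — unit eigenvector for λ_1: solve (Sigma - λ_1 I)v = 0. First row:
  (14 - 15)·v_x + (2)·v_y = 0, i.e. (-1)·v_x + (2)·v_y = 0,
  so v ∝ (b, λ_1 - a) = (2, 1) = u.
  ||u|| = √((2)² + (1)²) = √(5) ≈ 2.2361,
  v_1 = u/||u|| ≈ (0.8944, 0.4472) (||v_1|| = 1).

λ_1 = 15,  λ_2 = 10;  v_1 ≈ (0.8944, 0.4472)


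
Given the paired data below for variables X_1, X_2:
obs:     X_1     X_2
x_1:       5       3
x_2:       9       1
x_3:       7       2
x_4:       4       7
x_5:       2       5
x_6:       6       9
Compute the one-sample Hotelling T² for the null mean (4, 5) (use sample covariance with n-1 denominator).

Step 1 — sample mean vector:
  mean(X_1) = (5 + 9 + 7 + 4 + 2 + 6) / 6 = 33/6 = 5.5
  mean(X_2) = (3 + 1 + 2 + 7 + 5 + 9) / 6 = 27/6 = 4.5
  x̄ = (5.5, 4.5),  deviation x̄ - mu_0 = (5.5, 4.5) - (4, 5) = (1.5, -0.5).

Step 2 — sample covariance matrix, S[i,j] = (1/(n-1)) · Σ_k (x_{k,i} - mean_i) · (x_{k,j} - mean_j), divisor n-1 = 5:
  S[X_1,X_1] = ((-0.5)·(-0.5) + (3.5)·(3.5) + (1.5)·(1.5) + (-1.5)·(-1.5) + (-3.5)·(-3.5) + (0.5)·(0.5)) / 5 = 29.5/5 = 5.9
  S[X_1,X_2] = ((-0.5)·(-1.5) + (3.5)·(-3.5) + (1.5)·(-2.5) + (-1.5)·(2.5) + (-3.5)·(0.5) + (0.5)·(4.5)) / 5 = -18.5/5 = -3.7
  S[X_2,X_2] = ((-1.5)·(-1.5) + (-3.5)·(-3.5) + (-2.5)·(-2.5) + (2.5)·(2.5) + (0.5)·(0.5) + (4.5)·(4.5)) / 5 = 47.5/5 = 9.5
  S = [[5.9, -3.7],
 [-3.7, 9.5]].

Step 3 — invert S. det(S) = 5.9·9.5 - (-3.7)² = 42.36.
  S^{-1} = (1/det) · [[d, -b], [-b, a]] = [[0.2243, 0.0873],
 [0.0873, 0.1393]].

Step 4 — quadratic form (x̄ - mu_0)^T · S^{-1} · (x̄ - mu_0):
  S^{-1} · (x̄ - mu_0) = (0.2927, 0.0614),
  (x̄ - mu_0)^T · [...] = (1.5)·(0.2927) + (-0.5)·(0.0614) = 0.4084.

Step 5 — scale by n: T² = 6 · 0.4084 = 2.4504.

T² ≈ 2.4504


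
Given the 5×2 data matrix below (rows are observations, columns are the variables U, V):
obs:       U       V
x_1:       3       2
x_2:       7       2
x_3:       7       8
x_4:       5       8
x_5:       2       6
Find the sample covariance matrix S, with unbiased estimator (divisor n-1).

Step 1 — column means:
  mean(U) = (3 + 7 + 7 + 5 + 2) / 5 = 24/5 = 4.8
  mean(V) = (2 + 2 + 8 + 8 + 6) / 5 = 26/5 = 5.2

Step 2 — sample covariance S[i,j] = (1/(n-1)) · Σ_k (x_{k,i} - mean_i) · (x_{k,j} - mean_j), with n-1 = 4.
  S[U,U] = ((-1.8)·(-1.8) + (2.2)·(2.2) + (2.2)·(2.2) + (0.2)·(0.2) + (-2.8)·(-2.8)) / 4 = 20.8/4 = 5.2
  S[U,V] = ((-1.8)·(-3.2) + (2.2)·(-3.2) + (2.2)·(2.8) + (0.2)·(2.8) + (-2.8)·(0.8)) / 4 = 3.2/4 = 0.8
  S[V,V] = ((-3.2)·(-3.2) + (-3.2)·(-3.2) + (2.8)·(2.8) + (2.8)·(2.8) + (0.8)·(0.8)) / 4 = 36.8/4 = 9.2

S is symmetric (S[j,i] = S[i,j]). Assembling:

S = [[5.2, 0.8],
 [0.8, 9.2]]


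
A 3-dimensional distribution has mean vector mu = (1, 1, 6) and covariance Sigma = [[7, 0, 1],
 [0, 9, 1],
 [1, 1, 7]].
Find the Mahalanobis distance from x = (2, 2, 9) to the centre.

Step 1 — centre the observation: (x - mu) = (1, 1, 3).

Step 2 — invert Sigma (cofactor / det for 3×3, or solve directly):
  Sigma^{-1} = [[0.1459, 0.0024, -0.0212],
 [0.0024, 0.1129, -0.0165],
 [-0.0212, -0.0165, 0.1482]].

Step 3 — form the quadratic (x - mu)^T · Sigma^{-1} · (x - mu):
  Sigma^{-1} · (x - mu) = (0.0847, 0.0659, 0.4071).
  (x - mu)^T · [Sigma^{-1} · (x - mu)] = (1)·(0.0847) + (1)·(0.0659) + (3)·(0.4071) = 1.3718.

Step 4 — take square root: d = √(1.3718) ≈ 1.1712.

d(x, mu) = √(1.3718) ≈ 1.1712


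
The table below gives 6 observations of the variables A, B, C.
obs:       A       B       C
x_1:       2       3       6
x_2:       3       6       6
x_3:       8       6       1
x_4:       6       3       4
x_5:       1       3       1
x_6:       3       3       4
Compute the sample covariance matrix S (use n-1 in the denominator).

Step 1 — column means:
  mean(A) = (2 + 3 + 8 + 6 + 1 + 3) / 6 = 23/6 = 3.8333
  mean(B) = (3 + 6 + 6 + 3 + 3 + 3) / 6 = 24/6 = 4
  mean(C) = (6 + 6 + 1 + 4 + 1 + 4) / 6 = 22/6 = 3.6667

Step 2 — sample covariance S[i,j] = (1/(n-1)) · Σ_k (x_{k,i} - mean_i) · (x_{k,j} - mean_j), with n-1 = 5.
  S[A,A] = ((-1.8333)·(-1.8333) + (-0.8333)·(-0.8333) + (4.1667)·(4.1667) + (2.1667)·(2.1667) + (-2.8333)·(-2.8333) + (-0.8333)·(-0.8333)) / 5 = 34.8333/5 = 6.9667
  S[A,B] = ((-1.8333)·(-1) + (-0.8333)·(2) + (4.1667)·(2) + (2.1667)·(-1) + (-2.8333)·(-1) + (-0.8333)·(-1)) / 5 = 10/5 = 2
  S[A,C] = ((-1.8333)·(2.3333) + (-0.8333)·(2.3333) + (4.1667)·(-2.6667) + (2.1667)·(0.3333) + (-2.8333)·(-2.6667) + (-0.8333)·(0.3333)) / 5 = -9.3333/5 = -1.8667
  S[B,B] = ((-1)·(-1) + (2)·(2) + (2)·(2) + (-1)·(-1) + (-1)·(-1) + (-1)·(-1)) / 5 = 12/5 = 2.4
  S[B,C] = ((-1)·(2.3333) + (2)·(2.3333) + (2)·(-2.6667) + (-1)·(0.3333) + (-1)·(-2.6667) + (-1)·(0.3333)) / 5 = -1/5 = -0.2
  S[C,C] = ((2.3333)·(2.3333) + (2.3333)·(2.3333) + (-2.6667)·(-2.6667) + (0.3333)·(0.3333) + (-2.6667)·(-2.6667) + (0.3333)·(0.3333)) / 5 = 25.3333/5 = 5.0667

S is symmetric (S[j,i] = S[i,j]). Assembling:

S = [[6.9667, 2, -1.8667],
 [2, 2.4, -0.2],
 [-1.8667, -0.2, 5.0667]]


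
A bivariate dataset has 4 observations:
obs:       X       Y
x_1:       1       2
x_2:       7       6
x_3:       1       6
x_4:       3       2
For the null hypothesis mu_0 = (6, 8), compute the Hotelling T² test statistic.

Step 1 — sample mean vector:
  mean(X) = (1 + 7 + 1 + 3) / 4 = 12/4 = 3
  mean(Y) = (2 + 6 + 6 + 2) / 4 = 16/4 = 4
  x̄ = (3, 4),  deviation x̄ - mu_0 = (3, 4) - (6, 8) = (-3, -4).

Step 2 — sample covariance matrix, S[i,j] = (1/(n-1)) · Σ_k (x_{k,i} - mean_i) · (x_{k,j} - mean_j), divisor n-1 = 3:
  S[X,X] = ((-2)·(-2) + (4)·(4) + (-2)·(-2) + (0)·(0)) / 3 = 24/3 = 8
  S[X,Y] = ((-2)·(-2) + (4)·(2) + (-2)·(2) + (0)·(-2)) / 3 = 8/3 = 2.6667
  S[Y,Y] = ((-2)·(-2) + (2)·(2) + (2)·(2) + (-2)·(-2)) / 3 = 16/3 = 5.3333
  S = [[8, 2.6667],
 [2.6667, 5.3333]].

Step 3 — invert S. det(S) = 8·5.3333 - (2.6667)² = 35.5556.
  S^{-1} = (1/det) · [[d, -b], [-b, a]] = [[0.15, -0.075],
 [-0.075, 0.225]].

Step 4 — quadratic form (x̄ - mu_0)^T · S^{-1} · (x̄ - mu_0):
  S^{-1} · (x̄ - mu_0) = (-0.15, -0.675),
  (x̄ - mu_0)^T · [...] = (-3)·(-0.15) + (-4)·(-0.675) = 3.15.

Step 5 — scale by n: T² = 4 · 3.15 = 12.6.

T² ≈ 12.6


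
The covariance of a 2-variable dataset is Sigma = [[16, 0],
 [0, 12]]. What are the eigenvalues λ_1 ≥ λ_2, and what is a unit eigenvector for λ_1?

Step 1 — characteristic polynomial of 2×2 Sigma:
  det(Sigma - λI) = λ² - trace · λ + det = 0.
  trace = 16 + 12 = 28, det = 16·12 - (0)² = 192.
Step 2 — discriminant:
  Δ = trace² - 4·det = 784 - 768 = 16.
Step 3 — eigenvalues:
  λ = (trace ± √Δ)/2 = (28 ± 4)/2,
  λ_1 = 16,  λ_2 = 12.

Step 4 — unit eigenvector for λ_1: Sigma is diagonal, so its eigenvectors are the coordinate axes. λ_1 = 16 is the diagonal entry on the first coordinate axis, hence
  v_1 = (1, 0) (||v_1|| = 1).

λ_1 = 16,  λ_2 = 12;  v_1 ≈ (1, 0)


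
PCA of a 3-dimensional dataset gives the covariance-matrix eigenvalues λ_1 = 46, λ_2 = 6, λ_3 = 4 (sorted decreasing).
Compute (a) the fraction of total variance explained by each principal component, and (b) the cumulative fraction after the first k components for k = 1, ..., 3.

Step 1 — total variance = trace(Sigma) = Σ λ_i = 46 + 6 + 4 = 56.

Step 2 — fraction explained by component i = λ_i / Σ λ:
  PC1: 46/56 = 0.8214
  PC2: 6/56 = 0.1071
  PC3: 4/56 = 0.0714

Step 3 — cumulative fraction after k components = (λ_1 + ... + λ_k) / Σ λ:
  k = 1: 46/56 = 0.8214
  k = 2: (46 + 6)/56 = 52/56 = 0.9286
  k = 3: (46 + 6 + 4)/56 = 56/56 = 1

Summary (fraction, with percent):

explained: PC1 0.8214 (82.14%), PC2 0.1071 (10.71%), PC3 0.0714 (7.14%);  cumulative: 0.8214, 0.9286, 1


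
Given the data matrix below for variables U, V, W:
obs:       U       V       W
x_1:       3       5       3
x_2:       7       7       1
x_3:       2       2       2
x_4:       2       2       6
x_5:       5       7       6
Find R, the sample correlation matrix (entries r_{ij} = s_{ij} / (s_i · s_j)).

Step 1 — column means:
  mean(U) = (3 + 7 + 2 + 2 + 5) / 5 = 19/5 = 3.8
  mean(V) = (5 + 7 + 2 + 2 + 7) / 5 = 23/5 = 4.6
  mean(W) = (3 + 1 + 2 + 6 + 6) / 5 = 18/5 = 3.6

Step 2 — sample variances and covariances s[i,j] = (1/(n-1)) · Σ_k (x_{k,i} - mean_i) · (x_{k,j} - mean_j), with n-1 = 4:
  s[U,U] = ((-0.8)·(-0.8) + (3.2)·(3.2) + (-1.8)·(-1.8) + (-1.8)·(-1.8) + (1.2)·(1.2)) / 4 = 18.8/4 = 4.7
  s[U,V] = ((-0.8)·(0.4) + (3.2)·(2.4) + (-1.8)·(-2.6) + (-1.8)·(-2.6) + (1.2)·(2.4)) / 4 = 19.6/4 = 4.9
  s[U,W] = ((-0.8)·(-0.6) + (3.2)·(-2.6) + (-1.8)·(-1.6) + (-1.8)·(2.4) + (1.2)·(2.4)) / 4 = -6.4/4 = -1.6
  s[V,V] = ((0.4)·(0.4) + (2.4)·(2.4) + (-2.6)·(-2.6) + (-2.6)·(-2.6) + (2.4)·(2.4)) / 4 = 25.2/4 = 6.3
  s[V,W] = ((0.4)·(-0.6) + (2.4)·(-2.6) + (-2.6)·(-1.6) + (-2.6)·(2.4) + (2.4)·(2.4)) / 4 = -2.8/4 = -0.7
  s[W,W] = ((-0.6)·(-0.6) + (-2.6)·(-2.6) + (-1.6)·(-1.6) + (2.4)·(2.4) + (2.4)·(2.4)) / 4 = 21.2/4 = 5.3
  Sample standard deviations s_i = √(s[i,i]):
  s(U) = √(4.7) = 2.1679
  s(V) = √(6.3) = 2.51
  s(W) = √(5.3) = 2.3022

Step 3 — r_{ij} = s_{ij} / (s_i · s_j):
  r[U,U] = 1 (diagonal).
  r[U,V] = 4.9 / (2.1679 · 2.51) = 4.9 / 5.4415 = 0.9005
  r[U,W] = -1.6 / (2.1679 · 2.3022) = -1.6 / 4.991 = -0.3206
  r[V,V] = 1 (diagonal).
  r[V,W] = -0.7 / (2.51 · 2.3022) = -0.7 / 5.7784 = -0.1211
  r[W,W] = 1 (diagonal).

R is symmetric with unit diagonal. Assembling:

R = [[1, 0.9005, -0.3206],
 [0.9005, 1, -0.1211],
 [-0.3206, -0.1211, 1]]


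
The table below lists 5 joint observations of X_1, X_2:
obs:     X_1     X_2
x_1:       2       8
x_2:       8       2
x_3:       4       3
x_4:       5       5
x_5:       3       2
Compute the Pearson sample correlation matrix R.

Step 1 — column means:
  mean(X_1) = (2 + 8 + 4 + 5 + 3) / 5 = 22/5 = 4.4
  mean(X_2) = (8 + 2 + 3 + 5 + 2) / 5 = 20/5 = 4

Step 2 — sample variances and covariances s[i,j] = (1/(n-1)) · Σ_k (x_{k,i} - mean_i) · (x_{k,j} - mean_j), with n-1 = 4:
  s[X_1,X_1] = ((-2.4)·(-2.4) + (3.6)·(3.6) + (-0.4)·(-0.4) + (0.6)·(0.6) + (-1.4)·(-1.4)) / 4 = 21.2/4 = 5.3
  s[X_1,X_2] = ((-2.4)·(4) + (3.6)·(-2) + (-0.4)·(-1) + (0.6)·(1) + (-1.4)·(-2)) / 4 = -13/4 = -3.25
  s[X_2,X_2] = ((4)·(4) + (-2)·(-2) + (-1)·(-1) + (1)·(1) + (-2)·(-2)) / 4 = 26/4 = 6.5
  Sample standard deviations s_i = √(s[i,i]):
  s(X_1) = √(5.3) = 2.3022
  s(X_2) = √(6.5) = 2.5495

Step 3 — r_{ij} = s_{ij} / (s_i · s_j):
  r[X_1,X_1] = 1 (diagonal).
  r[X_1,X_2] = -3.25 / (2.3022 · 2.5495) = -3.25 / 5.8694 = -0.5537
  r[X_2,X_2] = 1 (diagonal).

R is symmetric with unit diagonal. Assembling:

R = [[1, -0.5537],
 [-0.5537, 1]]


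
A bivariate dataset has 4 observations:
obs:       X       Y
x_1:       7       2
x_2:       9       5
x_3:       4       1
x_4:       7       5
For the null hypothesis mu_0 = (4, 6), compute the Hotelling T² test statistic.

Step 1 — sample mean vector:
  mean(X) = (7 + 9 + 4 + 7) / 4 = 27/4 = 6.75
  mean(Y) = (2 + 5 + 1 + 5) / 4 = 13/4 = 3.25
  x̄ = (6.75, 3.25),  deviation x̄ - mu_0 = (6.75, 3.25) - (4, 6) = (2.75, -2.75).

Step 2 — sample covariance matrix, S[i,j] = (1/(n-1)) · Σ_k (x_{k,i} - mean_i) · (x_{k,j} - mean_j), divisor n-1 = 3:
  S[X,X] = ((0.25)·(0.25) + (2.25)·(2.25) + (-2.75)·(-2.75) + (0.25)·(0.25)) / 3 = 12.75/3 = 4.25
  S[X,Y] = ((0.25)·(-1.25) + (2.25)·(1.75) + (-2.75)·(-2.25) + (0.25)·(1.75)) / 3 = 10.25/3 = 3.4167
  S[Y,Y] = ((-1.25)·(-1.25) + (1.75)·(1.75) + (-2.25)·(-2.25) + (1.75)·(1.75)) / 3 = 12.75/3 = 4.25
  S = [[4.25, 3.4167],
 [3.4167, 4.25]].

Step 3 — invert S. det(S) = 4.25·4.25 - (3.4167)² = 6.3889.
  S^{-1} = (1/det) · [[d, -b], [-b, a]] = [[0.6652, -0.5348],
 [-0.5348, 0.6652]].

Step 4 — quadratic form (x̄ - mu_0)^T · S^{-1} · (x̄ - mu_0):
  S^{-1} · (x̄ - mu_0) = (3.3, -3.3),
  (x̄ - mu_0)^T · [...] = (2.75)·(3.3) + (-2.75)·(-3.3) = 18.15.

Step 5 — scale by n: T² = 4 · 18.15 = 72.6.

T² ≈ 72.6


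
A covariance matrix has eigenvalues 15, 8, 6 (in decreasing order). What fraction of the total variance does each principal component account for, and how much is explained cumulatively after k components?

Step 1 — total variance = trace(Sigma) = Σ λ_i = 15 + 8 + 6 = 29.

Step 2 — fraction explained by component i = λ_i / Σ λ:
  PC1: 15/29 = 0.5172
  PC2: 8/29 = 0.2759
  PC3: 6/29 = 0.2069

Step 3 — cumulative fraction after k components = (λ_1 + ... + λ_k) / Σ λ:
  k = 1: 15/29 = 0.5172
  k = 2: (15 + 8)/29 = 23/29 = 0.7931
  k = 3: (15 + 8 + 6)/29 = 29/29 = 1

Summary (fraction, with percent):

explained: PC1 0.5172 (51.72%), PC2 0.2759 (27.59%), PC3 0.2069 (20.69%);  cumulative: 0.5172, 0.7931, 1


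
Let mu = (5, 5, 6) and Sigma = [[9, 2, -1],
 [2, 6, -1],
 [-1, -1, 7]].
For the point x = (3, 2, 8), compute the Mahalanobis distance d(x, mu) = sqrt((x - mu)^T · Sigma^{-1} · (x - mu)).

Step 1 — centre the observation: (x - mu) = (-2, -3, 2).

Step 2 — invert Sigma (cofactor / det for 3×3, or solve directly):
  Sigma^{-1} = [[0.1209, -0.0383, 0.0118],
 [-0.0383, 0.1829, 0.0206],
 [0.0118, 0.0206, 0.1475]].

Step 3 — form the quadratic (x - mu)^T · Sigma^{-1} · (x - mu):
  Sigma^{-1} · (x - mu) = (-0.1032, -0.4307, 0.2094).
  (x - mu)^T · [Sigma^{-1} · (x - mu)] = (-2)·(-0.1032) + (-3)·(-0.4307) + (2)·(0.2094) = 1.9174.

Step 4 — take square root: d = √(1.9174) ≈ 1.3847.

d(x, mu) = √(1.9174) ≈ 1.3847


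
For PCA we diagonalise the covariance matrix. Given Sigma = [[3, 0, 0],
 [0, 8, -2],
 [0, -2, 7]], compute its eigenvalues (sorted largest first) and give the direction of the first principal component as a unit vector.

Step 1 — characteristic polynomial p(λ) = det(λI - Sigma) = λ³ - tr·λ² + c_1·λ - det, where tr = trace, c_1 = sum of the principal 2×2 minors, det = det(Sigma):
  tr = 3 + 8 + 7 = 18,
  c_1 = (3·8 - (0)²) + (3·7 - (0)²) + (8·7 - (-2)²) = 24 + 21 + 52 = 97,
  det = 3·(8·7 - (-2)²) - (0)·((0)·7 - (-2)·(0)) + (0)·((0)·(-2) - 8·(0)) = 3·(52) - (0)·(0) + (0)·(0) = 156.
  So p(λ) = λ³ - 18λ² + 97λ - 156.
Step 2 — look for an integer root (rational root theorem: any rational root is an integer divisor of 156). Testing λ = 3:
  p(3) = 27 - 162 + 291 - 156 = 0  ✓
  Dividing out (λ - 3): p(λ) = (λ - 3)(λ² - 15λ + 52).
Step 3 — remaining eigenvalues from the quadratic λ² - 15λ + 52 = 0:
  Δ = 15² - 4·52 = 225 - 208 = 17,  λ = (15 ± √17)/2 = (15 ± 4.1231)/2 ≈ 9.5616 or 5.4384.
  Sorted: λ_1 = 9.5616,  λ_2 = 5.4384,  λ_3 = 3  (check: sum = 18 = tr ✓).

Step 4 — unit eigenvector for λ_1 ≈ 9.5616: v spans the null space of (Sigma - λ_1 I), whose rows are
  r_1 = (-6.5616, 0, 0),  r_2 = (0, -1.5616, -2),  r_3 = (0, -2, -2.5616).
  v is orthogonal to every row, so take v ∝ r_1 × r_2 = ((0)·(-2) - (0)·(-1.5616), (0)·(0) - (-6.5616)·(-2), (-6.5616)·(-1.5616) - (0)·(0)) ≈ (0, -13.1231, 10.2462).
  Rescale (multiply by -1 so the first nonzero entry is positive): u = (0, 13.1231, -10.2462).
  ||u|| = √((0)² + (13.1231)² + (-10.2462)²) = √(277.2007) ≈ 16.6493,  v_1 = u/||u|| ≈ (0, 0.7882, -0.6154) (||v_1|| = 1).

λ_1 = 9.5616,  λ_2 = 5.4384,  λ_3 = 3;  v_1 ≈ (0, 0.7882, -0.6154)


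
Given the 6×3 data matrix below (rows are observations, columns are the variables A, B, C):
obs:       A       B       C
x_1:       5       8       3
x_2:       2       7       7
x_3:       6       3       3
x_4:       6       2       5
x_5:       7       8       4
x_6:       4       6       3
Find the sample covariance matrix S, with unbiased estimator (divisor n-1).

Step 1 — column means:
  mean(A) = (5 + 2 + 6 + 6 + 7 + 4) / 6 = 30/6 = 5
  mean(B) = (8 + 7 + 3 + 2 + 8 + 6) / 6 = 34/6 = 5.6667
  mean(C) = (3 + 7 + 3 + 5 + 4 + 3) / 6 = 25/6 = 4.1667

Step 2 — sample covariance S[i,j] = (1/(n-1)) · Σ_k (x_{k,i} - mean_i) · (x_{k,j} - mean_j), with n-1 = 5.
  S[A,A] = ((0)·(0) + (-3)·(-3) + (1)·(1) + (1)·(1) + (2)·(2) + (-1)·(-1)) / 5 = 16/5 = 3.2
  S[A,B] = ((0)·(2.3333) + (-3)·(1.3333) + (1)·(-2.6667) + (1)·(-3.6667) + (2)·(2.3333) + (-1)·(0.3333)) / 5 = -6/5 = -1.2
  S[A,C] = ((0)·(-1.1667) + (-3)·(2.8333) + (1)·(-1.1667) + (1)·(0.8333) + (2)·(-0.1667) + (-1)·(-1.1667)) / 5 = -8/5 = -1.6
  S[B,B] = ((2.3333)·(2.3333) + (1.3333)·(1.3333) + (-2.6667)·(-2.6667) + (-3.6667)·(-3.6667) + (2.3333)·(2.3333) + (0.3333)·(0.3333)) / 5 = 33.3333/5 = 6.6667
  S[B,C] = ((2.3333)·(-1.1667) + (1.3333)·(2.8333) + (-2.6667)·(-1.1667) + (-3.6667)·(0.8333) + (2.3333)·(-0.1667) + (0.3333)·(-1.1667)) / 5 = 0.3333/5 = 0.0667
  S[C,C] = ((-1.1667)·(-1.1667) + (2.8333)·(2.8333) + (-1.1667)·(-1.1667) + (0.8333)·(0.8333) + (-0.1667)·(-0.1667) + (-1.1667)·(-1.1667)) / 5 = 12.8333/5 = 2.5667

S is symmetric (S[j,i] = S[i,j]). Assembling:

S = [[3.2, -1.2, -1.6],
 [-1.2, 6.6667, 0.0667],
 [-1.6, 0.0667, 2.5667]]


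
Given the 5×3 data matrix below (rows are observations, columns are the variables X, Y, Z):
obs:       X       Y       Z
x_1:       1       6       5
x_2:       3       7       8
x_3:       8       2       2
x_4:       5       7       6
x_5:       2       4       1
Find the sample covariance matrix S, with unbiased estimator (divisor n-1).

Step 1 — column means:
  mean(X) = (1 + 3 + 8 + 5 + 2) / 5 = 19/5 = 3.8
  mean(Y) = (6 + 7 + 2 + 7 + 4) / 5 = 26/5 = 5.2
  mean(Z) = (5 + 8 + 2 + 6 + 1) / 5 = 22/5 = 4.4

Step 2 — sample covariance S[i,j] = (1/(n-1)) · Σ_k (x_{k,i} - mean_i) · (x_{k,j} - mean_j), with n-1 = 4.
  S[X,X] = ((-2.8)·(-2.8) + (-0.8)·(-0.8) + (4.2)·(4.2) + (1.2)·(1.2) + (-1.8)·(-1.8)) / 4 = 30.8/4 = 7.7
  S[X,Y] = ((-2.8)·(0.8) + (-0.8)·(1.8) + (4.2)·(-3.2) + (1.2)·(1.8) + (-1.8)·(-1.2)) / 4 = -12.8/4 = -3.2
  S[X,Z] = ((-2.8)·(0.6) + (-0.8)·(3.6) + (4.2)·(-2.4) + (1.2)·(1.6) + (-1.8)·(-3.4)) / 4 = -6.6/4 = -1.65
  S[Y,Y] = ((0.8)·(0.8) + (1.8)·(1.8) + (-3.2)·(-3.2) + (1.8)·(1.8) + (-1.2)·(-1.2)) / 4 = 18.8/4 = 4.7
  S[Y,Z] = ((0.8)·(0.6) + (1.8)·(3.6) + (-3.2)·(-2.4) + (1.8)·(1.6) + (-1.2)·(-3.4)) / 4 = 21.6/4 = 5.4
  S[Z,Z] = ((0.6)·(0.6) + (3.6)·(3.6) + (-2.4)·(-2.4) + (1.6)·(1.6) + (-3.4)·(-3.4)) / 4 = 33.2/4 = 8.3

S is symmetric (S[j,i] = S[i,j]). Assembling:

S = [[7.7, -3.2, -1.65],
 [-3.2, 4.7, 5.4],
 [-1.65, 5.4, 8.3]]


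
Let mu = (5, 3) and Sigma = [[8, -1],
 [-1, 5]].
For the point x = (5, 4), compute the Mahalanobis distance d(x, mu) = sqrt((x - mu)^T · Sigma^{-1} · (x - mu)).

Step 1 — centre the observation: (x - mu) = (0, 1).

Step 2 — invert Sigma. det(Sigma) = 8·5 - (-1)² = 39.
  Sigma^{-1} = (1/det) · [[d, -b], [-b, a]] = [[0.1282, 0.0256],
 [0.0256, 0.2051]].

Step 3 — form the quadratic (x - mu)^T · Sigma^{-1} · (x - mu):
  Sigma^{-1} · (x - mu) = (0.0256, 0.2051).
  (x - mu)^T · [Sigma^{-1} · (x - mu)] = (0)·(0.0256) + (1)·(0.2051) = 0.2051.

Step 4 — take square root: d = √(0.2051) ≈ 0.4529.

d(x, mu) = √(0.2051) ≈ 0.4529


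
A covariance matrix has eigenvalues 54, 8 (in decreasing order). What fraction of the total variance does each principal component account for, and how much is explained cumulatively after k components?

Step 1 — total variance = trace(Sigma) = Σ λ_i = 54 + 8 = 62.

Step 2 — fraction explained by component i = λ_i / Σ λ:
  PC1: 54/62 = 0.871
  PC2: 8/62 = 0.129

Step 3 — cumulative fraction after k components = (λ_1 + ... + λ_k) / Σ λ:
  k = 1: 54/62 = 0.871
  k = 2: (54 + 8)/62 = 62/62 = 1

Summary (fraction, with percent):

explained: PC1 0.871 (87.1%), PC2 0.129 (12.9%);  cumulative: 0.871, 1


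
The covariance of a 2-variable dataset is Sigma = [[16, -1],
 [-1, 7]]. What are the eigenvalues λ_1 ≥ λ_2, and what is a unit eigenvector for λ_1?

Step 1 — characteristic polynomial of 2×2 Sigma:
  det(Sigma - λI) = λ² - trace · λ + det = 0.
  trace = 16 + 7 = 23, det = 16·7 - (-1)² = 111.
Step 2 — discriminant:
  Δ = trace² - 4·det = 529 - 444 = 85.
Step 3 — eigenvalues:
  λ = (trace ± √Δ)/2 = (23 ± 9.2195)/2,
  λ_1 = 16.1098,  λ_2 = 6.8902.

Step 4 — unit eigenvector for λ_1: solve (Sigma - λ_1 I)v = 0. First row:
  (16 - 16.1098)·v_x + (-1)·v_y = 0, i.e. (-0.1098)·v_x + (-1)·v_y = 0,
  so v ∝ (b, λ_1 - a) = (-1, 0.1098); multiply by -1 so the first entry is positive: u = (1, -0.1098).
  ||u|| = √((1)² + (-0.1098)²) = √(1.012) ≈ 1.006,
  v_1 = u/||u|| ≈ (0.994, -0.1091) (||v_1|| = 1).

λ_1 = 16.1098,  λ_2 = 6.8902;  v_1 ≈ (0.994, -0.1091)


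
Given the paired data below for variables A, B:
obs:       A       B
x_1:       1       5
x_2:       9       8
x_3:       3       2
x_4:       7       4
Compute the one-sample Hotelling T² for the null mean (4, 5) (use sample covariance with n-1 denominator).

Step 1 — sample mean vector:
  mean(A) = (1 + 9 + 3 + 7) / 4 = 20/4 = 5
  mean(B) = (5 + 8 + 2 + 4) / 4 = 19/4 = 4.75
  x̄ = (5, 4.75),  deviation x̄ - mu_0 = (5, 4.75) - (4, 5) = (1, -0.25).

Step 2 — sample covariance matrix, S[i,j] = (1/(n-1)) · Σ_k (x_{k,i} - mean_i) · (x_{k,j} - mean_j), divisor n-1 = 3:
  S[A,A] = ((-4)·(-4) + (4)·(4) + (-2)·(-2) + (2)·(2)) / 3 = 40/3 = 13.3333
  S[A,B] = ((-4)·(0.25) + (4)·(3.25) + (-2)·(-2.75) + (2)·(-0.75)) / 3 = 16/3 = 5.3333
  S[B,B] = ((0.25)·(0.25) + (3.25)·(3.25) + (-2.75)·(-2.75) + (-0.75)·(-0.75)) / 3 = 18.75/3 = 6.25
  S = [[13.3333, 5.3333],
 [5.3333, 6.25]].

Step 3 — invert S. det(S) = 13.3333·6.25 - (5.3333)² = 54.8889.
  S^{-1} = (1/det) · [[d, -b], [-b, a]] = [[0.1139, -0.0972],
 [-0.0972, 0.2429]].

Step 4 — quadratic form (x̄ - mu_0)^T · S^{-1} · (x̄ - mu_0):
  S^{-1} · (x̄ - mu_0) = (0.1382, -0.1579),
  (x̄ - mu_0)^T · [...] = (1)·(0.1382) + (-0.25)·(-0.1579) = 0.1776.

Step 5 — scale by n: T² = 4 · 0.1776 = 0.7105.

T² ≈ 0.7105


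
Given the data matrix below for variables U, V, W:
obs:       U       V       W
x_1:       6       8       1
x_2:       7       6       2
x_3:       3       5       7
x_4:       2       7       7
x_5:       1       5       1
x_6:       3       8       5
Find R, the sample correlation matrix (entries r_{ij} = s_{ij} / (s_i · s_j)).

Step 1 — column means:
  mean(U) = (6 + 7 + 3 + 2 + 1 + 3) / 6 = 22/6 = 3.6667
  mean(V) = (8 + 6 + 5 + 7 + 5 + 8) / 6 = 39/6 = 6.5
  mean(W) = (1 + 2 + 7 + 7 + 1 + 5) / 6 = 23/6 = 3.8333

Step 2 — sample variances and covariances s[i,j] = (1/(n-1)) · Σ_k (x_{k,i} - mean_i) · (x_{k,j} - mean_j), with n-1 = 5:
  s[U,U] = ((2.3333)·(2.3333) + (3.3333)·(3.3333) + (-0.6667)·(-0.6667) + (-1.6667)·(-1.6667) + (-2.6667)·(-2.6667) + (-0.6667)·(-0.6667)) / 5 = 27.3333/5 = 5.4667
  s[U,V] = ((2.3333)·(1.5) + (3.3333)·(-0.5) + (-0.6667)·(-1.5) + (-1.6667)·(0.5) + (-2.6667)·(-1.5) + (-0.6667)·(1.5)) / 5 = 5/5 = 1
  s[U,W] = ((2.3333)·(-2.8333) + (3.3333)·(-1.8333) + (-0.6667)·(3.1667) + (-1.6667)·(3.1667) + (-2.6667)·(-2.8333) + (-0.6667)·(1.1667)) / 5 = -13.3333/5 = -2.6667
  s[V,V] = ((1.5)·(1.5) + (-0.5)·(-0.5) + (-1.5)·(-1.5) + (0.5)·(0.5) + (-1.5)·(-1.5) + (1.5)·(1.5)) / 5 = 9.5/5 = 1.9
  s[V,W] = ((1.5)·(-2.8333) + (-0.5)·(-1.8333) + (-1.5)·(3.1667) + (0.5)·(3.1667) + (-1.5)·(-2.8333) + (1.5)·(1.1667)) / 5 = -0.5/5 = -0.1
  s[W,W] = ((-2.8333)·(-2.8333) + (-1.8333)·(-1.8333) + (3.1667)·(3.1667) + (3.1667)·(3.1667) + (-2.8333)·(-2.8333) + (1.1667)·(1.1667)) / 5 = 40.8333/5 = 8.1667
  Sample standard deviations s_i = √(s[i,i]):
  s(U) = √(5.4667) = 2.3381
  s(V) = √(1.9) = 1.3784
  s(W) = √(8.1667) = 2.8577

Step 3 — r_{ij} = s_{ij} / (s_i · s_j):
  r[U,U] = 1 (diagonal).
  r[U,V] = 1 / (2.3381 · 1.3784) = 1 / 3.2228 = 0.3103
  r[U,W] = -2.6667 / (2.3381 · 2.8577) = -2.6667 / 6.6816 = -0.3991
  r[V,V] = 1 (diagonal).
  r[V,W] = -0.1 / (1.3784 · 2.8577) = -0.1 / 3.9391 = -0.0254
  r[W,W] = 1 (diagonal).

R is symmetric with unit diagonal. Assembling:

R = [[1, 0.3103, -0.3991],
 [0.3103, 1, -0.0254],
 [-0.3991, -0.0254, 1]]


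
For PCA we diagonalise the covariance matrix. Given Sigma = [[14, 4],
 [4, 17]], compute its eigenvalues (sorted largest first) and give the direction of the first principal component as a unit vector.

Step 1 — characteristic polynomial of 2×2 Sigma:
  det(Sigma - λI) = λ² - trace · λ + det = 0.
  trace = 14 + 17 = 31, det = 14·17 - (4)² = 222.
Step 2 — discriminant:
  Δ = trace² - 4·det = 961 - 888 = 73.
Step 3 — eigenvalues:
  λ = (trace ± √Δ)/2 = (31 ± 8.544)/2,
  λ_1 = 19.772,  λ_2 = 11.228.

Step 4 — unit eigenvector for λ_1: solve (Sigma - λ_1 I)v = 0. First row:
  (14 - 19.772)·v_x + (4)·v_y = 0, i.e. (-5.772)·v_x + (4)·v_y = 0,
  so v ∝ (b, λ_1 - a) = (4, 5.772) = u.
  ||u|| = √((4)² + (5.772)²) = √(49.316) ≈ 7.0225,
  v_1 = u/||u|| ≈ (0.5696, 0.8219) (||v_1|| = 1).

λ_1 = 19.772,  λ_2 = 11.228;  v_1 ≈ (0.5696, 0.8219)


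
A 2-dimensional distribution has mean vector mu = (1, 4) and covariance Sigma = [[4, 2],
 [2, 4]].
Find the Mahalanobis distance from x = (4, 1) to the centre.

Step 1 — centre the observation: (x - mu) = (3, -3).

Step 2 — invert Sigma. det(Sigma) = 4·4 - (2)² = 12.
  Sigma^{-1} = (1/det) · [[d, -b], [-b, a]] = [[0.3333, -0.1667],
 [-0.1667, 0.3333]].

Step 3 — form the quadratic (x - mu)^T · Sigma^{-1} · (x - mu):
  Sigma^{-1} · (x - mu) = (1.5, -1.5).
  (x - mu)^T · [Sigma^{-1} · (x - mu)] = (3)·(1.5) + (-3)·(-1.5) = 9.

Step 4 — take square root: d = √(9) ≈ 3.

d(x, mu) = √(9) ≈ 3


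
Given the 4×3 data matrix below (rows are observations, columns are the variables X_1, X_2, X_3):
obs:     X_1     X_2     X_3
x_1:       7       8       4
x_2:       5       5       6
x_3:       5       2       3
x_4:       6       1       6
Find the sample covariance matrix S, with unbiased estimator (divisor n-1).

Step 1 — column means:
  mean(X_1) = (7 + 5 + 5 + 6) / 4 = 23/4 = 5.75
  mean(X_2) = (8 + 5 + 2 + 1) / 4 = 16/4 = 4
  mean(X_3) = (4 + 6 + 3 + 6) / 4 = 19/4 = 4.75

Step 2 — sample covariance S[i,j] = (1/(n-1)) · Σ_k (x_{k,i} - mean_i) · (x_{k,j} - mean_j), with n-1 = 3.
  S[X_1,X_1] = ((1.25)·(1.25) + (-0.75)·(-0.75) + (-0.75)·(-0.75) + (0.25)·(0.25)) / 3 = 2.75/3 = 0.9167
  S[X_1,X_2] = ((1.25)·(4) + (-0.75)·(1) + (-0.75)·(-2) + (0.25)·(-3)) / 3 = 5/3 = 1.6667
  S[X_1,X_3] = ((1.25)·(-0.75) + (-0.75)·(1.25) + (-0.75)·(-1.75) + (0.25)·(1.25)) / 3 = -0.25/3 = -0.0833
  S[X_2,X_2] = ((4)·(4) + (1)·(1) + (-2)·(-2) + (-3)·(-3)) / 3 = 30/3 = 10
  S[X_2,X_3] = ((4)·(-0.75) + (1)·(1.25) + (-2)·(-1.75) + (-3)·(1.25)) / 3 = -2/3 = -0.6667
  S[X_3,X_3] = ((-0.75)·(-0.75) + (1.25)·(1.25) + (-1.75)·(-1.75) + (1.25)·(1.25)) / 3 = 6.75/3 = 2.25

S is symmetric (S[j,i] = S[i,j]). Assembling:

S = [[0.9167, 1.6667, -0.0833],
 [1.6667, 10, -0.6667],
 [-0.0833, -0.6667, 2.25]]


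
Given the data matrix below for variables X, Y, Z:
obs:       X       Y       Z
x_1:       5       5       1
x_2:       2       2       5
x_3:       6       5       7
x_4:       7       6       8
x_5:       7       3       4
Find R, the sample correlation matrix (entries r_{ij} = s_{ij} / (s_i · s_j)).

Step 1 — column means:
  mean(X) = (5 + 2 + 6 + 7 + 7) / 5 = 27/5 = 5.4
  mean(Y) = (5 + 2 + 5 + 6 + 3) / 5 = 21/5 = 4.2
  mean(Z) = (1 + 5 + 7 + 8 + 4) / 5 = 25/5 = 5

Step 2 — sample variances and covariances s[i,j] = (1/(n-1)) · Σ_k (x_{k,i} - mean_i) · (x_{k,j} - mean_j), with n-1 = 4:
  s[X,X] = ((-0.4)·(-0.4) + (-3.4)·(-3.4) + (0.6)·(0.6) + (1.6)·(1.6) + (1.6)·(1.6)) / 4 = 17.2/4 = 4.3
  s[X,Y] = ((-0.4)·(0.8) + (-3.4)·(-2.2) + (0.6)·(0.8) + (1.6)·(1.8) + (1.6)·(-1.2)) / 4 = 8.6/4 = 2.15
  s[X,Z] = ((-0.4)·(-4) + (-3.4)·(0) + (0.6)·(2) + (1.6)·(3) + (1.6)·(-1)) / 4 = 6/4 = 1.5
  s[Y,Y] = ((0.8)·(0.8) + (-2.2)·(-2.2) + (0.8)·(0.8) + (1.8)·(1.8) + (-1.2)·(-1.2)) / 4 = 10.8/4 = 2.7
  s[Y,Z] = ((0.8)·(-4) + (-2.2)·(0) + (0.8)·(2) + (1.8)·(3) + (-1.2)·(-1)) / 4 = 5/4 = 1.25
  s[Z,Z] = ((-4)·(-4) + (0)·(0) + (2)·(2) + (3)·(3) + (-1)·(-1)) / 4 = 30/4 = 7.5
  Sample standard deviations s_i = √(s[i,i]):
  s(X) = √(4.3) = 2.0736
  s(Y) = √(2.7) = 1.6432
  s(Z) = √(7.5) = 2.7386

Step 3 — r_{ij} = s_{ij} / (s_i · s_j):
  r[X,X] = 1 (diagonal).
  r[X,Y] = 2.15 / (2.0736 · 1.6432) = 2.15 / 3.4073 = 0.631
  r[X,Z] = 1.5 / (2.0736 · 2.7386) = 1.5 / 5.6789 = 0.2641
  r[Y,Y] = 1 (diagonal).
  r[Y,Z] = 1.25 / (1.6432 · 2.7386) = 1.25 / 4.5 = 0.2778
  r[Z,Z] = 1 (diagonal).

R is symmetric with unit diagonal. Assembling:

R = [[1, 0.631, 0.2641],
 [0.631, 1, 0.2778],
 [0.2641, 0.2778, 1]]


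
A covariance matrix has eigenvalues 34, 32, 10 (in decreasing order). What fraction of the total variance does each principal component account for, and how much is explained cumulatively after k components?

Step 1 — total variance = trace(Sigma) = Σ λ_i = 34 + 32 + 10 = 76.

Step 2 — fraction explained by component i = λ_i / Σ λ:
  PC1: 34/76 = 0.4474
  PC2: 32/76 = 0.4211
  PC3: 10/76 = 0.1316

Step 3 — cumulative fraction after k components = (λ_1 + ... + λ_k) / Σ λ:
  k = 1: 34/76 = 0.4474
  k = 2: (34 + 32)/76 = 66/76 = 0.8684
  k = 3: (34 + 32 + 10)/76 = 76/76 = 1

Summary (fraction, with percent):

explained: PC1 0.4474 (44.74%), PC2 0.4211 (42.11%), PC3 0.1316 (13.16%);  cumulative: 0.4474, 0.8684, 1


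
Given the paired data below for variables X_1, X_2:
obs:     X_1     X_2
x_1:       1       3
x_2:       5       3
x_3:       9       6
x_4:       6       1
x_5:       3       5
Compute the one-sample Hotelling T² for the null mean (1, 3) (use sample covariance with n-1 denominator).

Step 1 — sample mean vector:
  mean(X_1) = (1 + 5 + 9 + 6 + 3) / 5 = 24/5 = 4.8
  mean(X_2) = (3 + 3 + 6 + 1 + 5) / 5 = 18/5 = 3.6
  x̄ = (4.8, 3.6),  deviation x̄ - mu_0 = (4.8, 3.6) - (1, 3) = (3.8, 0.6).

Step 2 — sample covariance matrix, S[i,j] = (1/(n-1)) · Σ_k (x_{k,i} - mean_i) · (x_{k,j} - mean_j), divisor n-1 = 4:
  S[X_1,X_1] = ((-3.8)·(-3.8) + (0.2)·(0.2) + (4.2)·(4.2) + (1.2)·(1.2) + (-1.8)·(-1.8)) / 4 = 36.8/4 = 9.2
  S[X_1,X_2] = ((-3.8)·(-0.6) + (0.2)·(-0.6) + (4.2)·(2.4) + (1.2)·(-2.6) + (-1.8)·(1.4)) / 4 = 6.6/4 = 1.65
  S[X_2,X_2] = ((-0.6)·(-0.6) + (-0.6)·(-0.6) + (2.4)·(2.4) + (-2.6)·(-2.6) + (1.4)·(1.4)) / 4 = 15.2/4 = 3.8
  S = [[9.2, 1.65],
 [1.65, 3.8]].

Step 3 — invert S. det(S) = 9.2·3.8 - (1.65)² = 32.2375.
  S^{-1} = (1/det) · [[d, -b], [-b, a]] = [[0.1179, -0.0512],
 [-0.0512, 0.2854]].

Step 4 — quadratic form (x̄ - mu_0)^T · S^{-1} · (x̄ - mu_0):
  S^{-1} · (x̄ - mu_0) = (0.4172, -0.0233),
  (x̄ - mu_0)^T · [...] = (3.8)·(0.4172) + (0.6)·(-0.0233) = 1.5715.

Step 5 — scale by n: T² = 5 · 1.5715 = 7.8573.

T² ≈ 7.8573


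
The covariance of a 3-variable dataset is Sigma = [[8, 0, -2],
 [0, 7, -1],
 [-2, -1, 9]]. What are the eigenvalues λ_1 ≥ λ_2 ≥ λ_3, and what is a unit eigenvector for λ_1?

Step 1 — characteristic polynomial p(λ) = det(λI - Sigma) = λ³ - tr·λ² + c_1·λ - det, where tr = trace, c_1 = sum of the principal 2×2 minors, det = det(Sigma):
  tr = 8 + 7 + 9 = 24,
  c_1 = (8·7 - (0)²) + (8·9 - (-2)²) + (7·9 - (-1)²) = 56 + 68 + 62 = 186,
  det = 8·(7·9 - (-1)²) - (0)·((0)·9 - (-1)·(-2)) + (-2)·((0)·(-1) - 7·(-2)) = 8·(62) - (0)·(-2) + (-2)·(14) = 468.
  So p(λ) = λ³ - 24λ² + 186λ - 468.
Step 2 — look for an integer root (rational root theorem: any rational root is an integer divisor of 468). Testing λ = 6:
  p(6) = 216 - 864 + 1116 - 468 = 0  ✓
  Dividing out (λ - 6): p(λ) = (λ - 6)(λ² - 18λ + 78).
Step 3 — remaining eigenvalues from the quadratic λ² - 18λ + 78 = 0:
  Δ = 18² - 4·78 = 324 - 312 = 12,  λ = (18 ± √12)/2 = (18 ± 3.4641)/2 ≈ 10.7321 or 7.2679.
  Sorted: λ_1 = 10.7321,  λ_2 = 7.2679,  λ_3 = 6  (check: sum = 24 = tr ✓).

Step 4 — unit eigenvector for λ_1 ≈ 10.7321: v spans the null space of (Sigma - λ_1 I), whose rows are
  r_1 = (-2.7321, 0, -2),  r_2 = (0, -3.7321, -1),  r_3 = (-2, -1, -1.7321).
  v is orthogonal to every row, so take v ∝ r_1 × r_2 = ((0)·(-1) - (-2)·(-3.7321), (-2)·(0) - (-2.7321)·(-1), (-2.7321)·(-3.7321) - (0)·(0)) ≈ (-7.4641, -2.7321, 10.1962).
  Rescale (multiply by -1 so the first nonzero entry is positive): u = (7.4641, 2.7321, -10.1962).
  ||u|| = √((7.4641)² + (2.7321)² + (-10.1962)²) = √(167.1384) ≈ 12.9282,  v_1 = u/||u|| ≈ (0.5774, 0.2113, -0.7887) (||v_1|| = 1).

λ_1 = 10.7321,  λ_2 = 7.2679,  λ_3 = 6;  v_1 ≈ (0.5774, 0.2113, -0.7887)


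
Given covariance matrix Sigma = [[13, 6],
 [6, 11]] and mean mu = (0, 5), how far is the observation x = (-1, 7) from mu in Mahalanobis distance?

Step 1 — centre the observation: (x - mu) = (-1, 2).

Step 2 — invert Sigma. det(Sigma) = 13·11 - (6)² = 107.
  Sigma^{-1} = (1/det) · [[d, -b], [-b, a]] = [[0.1028, -0.0561],
 [-0.0561, 0.1215]].

Step 3 — form the quadratic (x - mu)^T · Sigma^{-1} · (x - mu):
  Sigma^{-1} · (x - mu) = (-0.215, 0.2991).
  (x - mu)^T · [Sigma^{-1} · (x - mu)] = (-1)·(-0.215) + (2)·(0.2991) = 0.8131.

Step 4 — take square root: d = √(0.8131) ≈ 0.9017.

d(x, mu) = √(0.8131) ≈ 0.9017


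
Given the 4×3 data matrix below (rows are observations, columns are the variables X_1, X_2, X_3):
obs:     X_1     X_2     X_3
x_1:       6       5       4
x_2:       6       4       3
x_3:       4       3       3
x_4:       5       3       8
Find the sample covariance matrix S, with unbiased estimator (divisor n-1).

Step 1 — column means:
  mean(X_1) = (6 + 6 + 4 + 5) / 4 = 21/4 = 5.25
  mean(X_2) = (5 + 4 + 3 + 3) / 4 = 15/4 = 3.75
  mean(X_3) = (4 + 3 + 3 + 8) / 4 = 18/4 = 4.5

Step 2 — sample covariance S[i,j] = (1/(n-1)) · Σ_k (x_{k,i} - mean_i) · (x_{k,j} - mean_j), with n-1 = 3.
  S[X_1,X_1] = ((0.75)·(0.75) + (0.75)·(0.75) + (-1.25)·(-1.25) + (-0.25)·(-0.25)) / 3 = 2.75/3 = 0.9167
  S[X_1,X_2] = ((0.75)·(1.25) + (0.75)·(0.25) + (-1.25)·(-0.75) + (-0.25)·(-0.75)) / 3 = 2.25/3 = 0.75
  S[X_1,X_3] = ((0.75)·(-0.5) + (0.75)·(-1.5) + (-1.25)·(-1.5) + (-0.25)·(3.5)) / 3 = -0.5/3 = -0.1667
  S[X_2,X_2] = ((1.25)·(1.25) + (0.25)·(0.25) + (-0.75)·(-0.75) + (-0.75)·(-0.75)) / 3 = 2.75/3 = 0.9167
  S[X_2,X_3] = ((1.25)·(-0.5) + (0.25)·(-1.5) + (-0.75)·(-1.5) + (-0.75)·(3.5)) / 3 = -2.5/3 = -0.8333
  S[X_3,X_3] = ((-0.5)·(-0.5) + (-1.5)·(-1.5) + (-1.5)·(-1.5) + (3.5)·(3.5)) / 3 = 17/3 = 5.6667

S is symmetric (S[j,i] = S[i,j]). Assembling:

S = [[0.9167, 0.75, -0.1667],
 [0.75, 0.9167, -0.8333],
 [-0.1667, -0.8333, 5.6667]]
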